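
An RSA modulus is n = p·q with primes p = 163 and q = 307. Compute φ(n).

49572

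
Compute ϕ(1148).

Factor 1148: 1148 = 2**2 × 7 × 41.
φ(1148) = 1148 · (1 − 1/2) · (1 − 1/7) · (1 − 1/41)
       = 1148 · 240/574 = 480.

480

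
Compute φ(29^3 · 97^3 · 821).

φ(29^3) = 29^2·(29−1) = 841·28 = 23548.
φ(97^3) = 97^2·(97−1) = 9409·96 = 903264.
φ(821) = 821 − 1 = 820.
Multiply: 23548 · 903264 · 820 = 17441449751040.

17441449751040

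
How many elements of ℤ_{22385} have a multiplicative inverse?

15840

22385 = 5 · 11**2 · 37.
φ(5) = 5 − 1 = 4.
φ(11^2) = 11^1·(11−1) = 11·10 = 110.
φ(37) = 37 − 1 = 36.
φ(22385) = 4 × 110 × 36 = 15840.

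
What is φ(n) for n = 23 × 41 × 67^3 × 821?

213791318400

φ(23) = 23 − 1 = 22.
φ(41) = 41 − 1 = 40.
φ(67^3) = 67^3 − 67^2 = 300763 − 4489 = 296274.
φ(821) = 821 − 1 = 820.
Multiply: 22 · 40 · 296274 · 820 = 213791318400.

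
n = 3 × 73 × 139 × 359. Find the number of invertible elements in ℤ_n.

7114176

φ(3) = 3 − 1 = 2.
φ(73) = 73 − 1 = 72.
φ(139) = 139 − 1 = 138.
φ(359) = 359 − 1 = 358.
Since φ is multiplicative, φ(10928319) = 2 · 72 · 138 · 358 = 7114176.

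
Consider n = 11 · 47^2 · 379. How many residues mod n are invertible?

φ(9209321) = 9209321 · (1 − 1/11) · (1 − 1/47) · (1 − 1/379)
       = 9209321 · 173880/195943 = 8172360.

8172360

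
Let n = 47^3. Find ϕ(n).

101614

φ(103823) = 103823 · (1 − 1/47)
       = 103823 · 46/47 = 101614.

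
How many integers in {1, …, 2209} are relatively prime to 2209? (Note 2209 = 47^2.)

φ(2209) = 2209 · (1 − 1/47)
       = 2209 · 46/47 = 2162.

2162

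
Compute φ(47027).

43200

Factor 47027: 47027 = 31 · 37 · 41.
φ(47027) = 47027 · (1 − 1/31) · (1 − 1/37) · (1 − 1/41)
       = 47027 · 43200/47027 = 43200.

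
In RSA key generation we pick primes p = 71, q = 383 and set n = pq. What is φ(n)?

26740

φ(pq) = (p−1)(q−1) = 70 · 382 = 26740.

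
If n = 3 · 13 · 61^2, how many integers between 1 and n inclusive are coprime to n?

87840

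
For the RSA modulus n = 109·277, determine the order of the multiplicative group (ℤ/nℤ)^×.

φ(n) = (p − 1)(q − 1) = (109−1)(277−1) = 108·276 = 29808.

29808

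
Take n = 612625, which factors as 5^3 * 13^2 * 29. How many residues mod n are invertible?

436800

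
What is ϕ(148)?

72

First factor: 148 = 2^2 × 37.
φ(2^2) = 2^2 − 2^1 = 4 − 2 = 2.
φ(37) = 37 − 1 = 36.
φ(148) = 2 × 36 = 72.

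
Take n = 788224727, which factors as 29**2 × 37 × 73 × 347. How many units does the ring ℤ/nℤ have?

φ(788224727) = 788224727 · (1 − 1/29) · (1 − 1/37) · (1 − 1/73) · (1 − 1/347)
       = 788224727 · 25111296/27180163 = 728227584.

728227584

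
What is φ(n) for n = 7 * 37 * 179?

φ(46361) = 46361 · (1 − 1/7) · (1 − 1/37) · (1 − 1/179)
       = 46361 · 38448/46361 = 38448.

38448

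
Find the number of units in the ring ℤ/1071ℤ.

576

First factor: 1071 = 3^2 × 7 × 17.
φ(1071) = 1071 · (1 − 1/3) · (1 − 1/7) · (1 − 1/17)
       = 1071 · 192/357 = 576.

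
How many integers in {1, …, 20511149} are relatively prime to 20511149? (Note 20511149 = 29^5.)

19803868

φ(20511149) = 20511149 · (1 − 1/29)
       = 20511149 · 28/29 = 19803868.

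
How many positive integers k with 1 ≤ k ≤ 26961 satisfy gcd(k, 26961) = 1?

15120

26961 = 3 * 11 * 19 * 43.
φ(3) = 3 − 1 = 2.
φ(11) = 11 − 1 = 10.
φ(19) = 19 − 1 = 18.
φ(43) = 43 − 1 = 42.
φ(26961) = 2 × 10 × 18 × 42 = 15120.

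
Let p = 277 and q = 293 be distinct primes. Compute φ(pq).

80592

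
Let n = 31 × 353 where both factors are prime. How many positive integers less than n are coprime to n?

10560

φ(10943) = 10943 · (1 − 1/31) · (1 − 1/353)
       = 10943 · 10560/10943 = 10560.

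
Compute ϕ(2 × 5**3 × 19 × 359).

φ(1705250) = 1705250 · (1 − 1/2) · (1 − 1/5) · (1 − 1/19) · (1 − 1/359)
       = 1705250 · 25776/68210 = 644400.

644400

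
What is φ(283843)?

283843 = 7 * 23 * 41 * 43.
φ(283843) = 283843 · (1 − 1/7) · (1 − 1/23) · (1 − 1/41) · (1 − 1/43)
       = 283843 · 221760/283843 = 221760.

221760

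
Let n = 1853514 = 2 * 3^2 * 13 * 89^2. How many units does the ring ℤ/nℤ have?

563904

φ(2) = 2 − 1 = 1.
φ(3^2) = 3^1·(3−1) = 3·2 = 6.
φ(13) = 13 − 1 = 12.
φ(89^2) = 89^1·(89−1) = 89·88 = 7832.
Since φ is multiplicative, φ(1853514) = 1 · 6 · 12 · 7832 = 563904.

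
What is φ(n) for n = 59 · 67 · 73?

275616

φ(288569) = 288569 · (1 − 1/59) · (1 − 1/67) · (1 − 1/73)
       = 288569 · 275616/288569 = 275616.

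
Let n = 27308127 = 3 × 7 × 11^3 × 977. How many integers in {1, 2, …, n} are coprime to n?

14171520

φ(3) = 3 − 1 = 2.
φ(7) = 7 − 1 = 6.
φ(11^3) = 11^2·(11−1) = 121·10 = 1210.
φ(977) = 977 − 1 = 976.
Since φ is multiplicative, φ(27308127) = 2 · 6 · 1210 · 976 = 14171520.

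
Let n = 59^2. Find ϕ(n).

3422

φ(59^2) = 59^2 − 59^1 = 3481 − 59 = 3422.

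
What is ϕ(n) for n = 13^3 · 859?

1740024

φ(1887223) = 1887223 · (1 − 1/13) · (1 − 1/859)
       = 1887223 · 10296/11167 = 1740024.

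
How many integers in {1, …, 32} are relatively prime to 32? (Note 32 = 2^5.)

φ(2^5) = 2^5 − 2^4 = 32 − 16 = 16.

16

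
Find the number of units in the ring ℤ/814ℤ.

Prime factorization: 814 = 2 · 11 · 37.
φ(2) = 2 − 1 = 1.
φ(11) = 11 − 1 = 10.
φ(37) = 37 − 1 = 36.
φ(814) = 1 × 10 × 36 = 360.

360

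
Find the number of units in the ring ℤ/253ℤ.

Prime factorization: 253 = 11 · 23.
φ(11) = 11 − 1 = 10.
φ(23) = 23 − 1 = 22.
Since φ is multiplicative, φ(253) = 10 · 22 = 220.

220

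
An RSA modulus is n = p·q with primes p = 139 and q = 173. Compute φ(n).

23736

For distinct primes, φ(pq) = (p−1)(q−1) = 138 × 172 = 23736.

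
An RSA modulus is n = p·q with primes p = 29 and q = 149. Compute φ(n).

φ(n) = (p − 1)(q − 1) = (29−1)(149−1) = 28·148 = 4144.

4144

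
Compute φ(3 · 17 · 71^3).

11291840

φ(3) = 3 − 1 = 2.
φ(17) = 17 − 1 = 16.
φ(71^3) = 71^2·(71−1) = 5041·70 = 352870.
φ(18253461) = 2 × 16 × 352870 = 11291840.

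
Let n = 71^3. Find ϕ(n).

352870

φ(71^3) = 71^3 − 71^2 = 357911 − 5041 = 352870.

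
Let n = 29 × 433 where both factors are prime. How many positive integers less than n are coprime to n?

For distinct primes, φ(pq) = (p−1)(q−1) = 28 × 432 = 12096.

12096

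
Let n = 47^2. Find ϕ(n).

2162

φ(2209) = 2209 · (1 − 1/47)
       = 2209 · 46/47 = 2162.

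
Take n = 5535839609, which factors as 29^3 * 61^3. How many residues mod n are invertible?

φ(29^3) = 29^3 − 29^2 = 24389 − 841 = 23548.
φ(61^3) = 61^3 − 61^2 = 226981 − 3721 = 223260.
φ(5535839609) = 23548 × 223260 = 5257326480.

5257326480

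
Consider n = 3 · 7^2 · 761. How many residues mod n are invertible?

63840

φ(111867) = 111867 · (1 − 1/3) · (1 − 1/7) · (1 − 1/761)
       = 111867 · 9120/15981 = 63840.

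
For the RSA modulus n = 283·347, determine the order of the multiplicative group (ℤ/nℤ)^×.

For distinct primes, φ(pq) = (p−1)(q−1) = 282 × 346 = 97572.

97572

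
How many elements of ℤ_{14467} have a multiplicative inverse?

12672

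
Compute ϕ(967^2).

φ(935089) = 935089 · (1 − 1/967)
       = 935089 · 966/967 = 934122.

934122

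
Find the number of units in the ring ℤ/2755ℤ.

Factor 2755: 2755 = 5 · 19 · 29.
φ(2755) = 2755 · (1 − 1/5) · (1 − 1/19) · (1 − 1/29)
       = 2755 · 2016/2755 = 2016.

2016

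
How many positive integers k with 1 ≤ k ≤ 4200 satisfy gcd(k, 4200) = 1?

960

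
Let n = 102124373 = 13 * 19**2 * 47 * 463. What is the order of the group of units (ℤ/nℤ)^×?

φ(102124373) = 102124373 · (1 − 1/13) · (1 − 1/19) · (1 − 1/47) · (1 − 1/463)
       = 102124373 · 4590432/5374967 = 87218208.

87218208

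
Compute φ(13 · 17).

192

φ(221) = 221 · (1 − 1/13) · (1 − 1/17)
       = 221 · 192/221 = 192.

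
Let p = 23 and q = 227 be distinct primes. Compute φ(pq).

4972

φ(pq) = (p−1)(q−1) = 22 · 226 = 4972.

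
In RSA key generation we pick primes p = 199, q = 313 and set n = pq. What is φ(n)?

61776

φ(n) = (p − 1)(q − 1) = (199−1)(313−1) = 198·312 = 61776.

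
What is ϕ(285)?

144

Factor 285: 285 = 3 * 5 * 19.
φ(3) = 3 − 1 = 2.
φ(5) = 5 − 1 = 4.
φ(19) = 19 − 1 = 18.
Multiply: 2 · 4 · 18 = 144.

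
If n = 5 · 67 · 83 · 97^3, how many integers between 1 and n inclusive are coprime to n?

19553859072

φ(25376872765) = 25376872765 · (1 − 1/5) · (1 − 1/67) · (1 − 1/83) · (1 − 1/97)
       = 25376872765 · 2078208/2697085 = 19553859072.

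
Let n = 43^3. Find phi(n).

77658

φ(79507) = 79507 · (1 − 1/43)
       = 79507 · 42/43 = 77658.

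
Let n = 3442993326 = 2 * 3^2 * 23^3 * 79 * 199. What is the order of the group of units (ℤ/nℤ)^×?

1078423632

φ(3442993326) = 3442993326 · (1 − 1/2) · (1 − 1/3) · (1 − 1/23) · (1 − 1/79) · (1 − 1/199)
       = 3442993326 · 679536/2169498 = 1078423632.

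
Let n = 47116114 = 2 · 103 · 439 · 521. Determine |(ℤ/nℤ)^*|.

φ(47116114) = 47116114 · (1 − 1/2) · (1 − 1/103) · (1 − 1/439) · (1 − 1/521)
       = 47116114 · 23231520/47116114 = 23231520.

23231520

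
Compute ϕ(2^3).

φ(8) = 8 · (1 − 1/2)
       = 8 · 1/2 = 4.

4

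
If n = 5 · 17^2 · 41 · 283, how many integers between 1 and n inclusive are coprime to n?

12272640

φ(5) = 5 − 1 = 4.
φ(17^2) = 17^2 − 17^1 = 289 − 17 = 272.
φ(41) = 41 − 1 = 40.
φ(283) = 283 − 1 = 282.
Since φ is multiplicative, φ(16766335) = 4 · 272 · 40 · 282 = 12272640.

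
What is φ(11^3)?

1210

φ(1331) = 1331 · (1 − 1/11)
       = 1331 · 10/11 = 1210.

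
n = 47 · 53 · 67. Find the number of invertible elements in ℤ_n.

157872

φ(47) = 47 − 1 = 46.
φ(53) = 53 − 1 = 52.
φ(67) = 67 − 1 = 66.
Since φ is multiplicative, φ(166897) = 46 · 52 · 66 = 157872.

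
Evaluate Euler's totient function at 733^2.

φ(733^2) = 733^1·(733−1) = 733·732 = 536556.

536556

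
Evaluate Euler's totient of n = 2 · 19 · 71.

φ(2) = 2 − 1 = 1.
φ(19) = 19 − 1 = 18.
φ(71) = 71 − 1 = 70.
Multiply: 1 · 18 · 70 = 1260.

1260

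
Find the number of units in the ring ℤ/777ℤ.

432

First factor: 777 = 3 * 7 * 37.
φ(3) = 3 − 1 = 2.
φ(7) = 7 − 1 = 6.
φ(37) = 37 − 1 = 36.
Since φ is multiplicative, φ(777) = 2 · 6 · 36 = 432.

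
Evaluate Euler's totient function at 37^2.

φ(37^2) = 37^1·(37−1) = 37·36 = 1332.

1332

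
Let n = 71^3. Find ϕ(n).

φ(71^3) = 71^3 − 71^2 = 357911 − 5041 = 352870.

352870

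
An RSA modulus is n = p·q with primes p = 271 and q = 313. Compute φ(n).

84240

φ(271) = 271 − 1 = 270.
φ(313) = 313 − 1 = 312.
φ(84823) = 270 × 312 = 84240.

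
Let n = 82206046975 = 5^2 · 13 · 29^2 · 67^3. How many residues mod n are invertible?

φ(82206046975) = 82206046975 · (1 − 1/5) · (1 − 1/13) · (1 − 1/29) · (1 − 1/67)
       = 82206046975 · 88704/126295 = 57737877120.

57737877120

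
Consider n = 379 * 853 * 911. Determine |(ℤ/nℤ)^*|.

φ(294514457) = 294514457 · (1 − 1/379) · (1 − 1/853) · (1 − 1/911)
       = 294514457 · 293070960/294514457 = 293070960.

293070960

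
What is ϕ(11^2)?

110

φ(121) = 121 · (1 − 1/11)
       = 121 · 10/11 = 110.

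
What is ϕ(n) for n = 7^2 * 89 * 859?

3171168

φ(7^2) = 7^1·(7−1) = 7·6 = 42.
φ(89) = 89 − 1 = 88.
φ(859) = 859 − 1 = 858.
Since φ is multiplicative, φ(3746099) = 42 · 88 · 858 = 3171168.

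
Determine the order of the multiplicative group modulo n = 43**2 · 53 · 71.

6573840

φ(43^2) = 43^1·(43−1) = 43·42 = 1806.
φ(53) = 53 − 1 = 52.
φ(71) = 71 − 1 = 70.
φ(6957787) = 1806 × 52 × 70 = 6573840.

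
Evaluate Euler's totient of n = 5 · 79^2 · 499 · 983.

12053759328

φ(15306582985) = 15306582985 · (1 − 1/5) · (1 − 1/79) · (1 − 1/499) · (1 − 1/983)
       = 15306582985 · 152579232/193754215 = 12053759328.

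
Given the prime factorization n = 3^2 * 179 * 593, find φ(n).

632256

φ(3^2) = 3^2 − 3^1 = 9 − 3 = 6.
φ(179) = 179 − 1 = 178.
φ(593) = 593 − 1 = 592.
Multiply: 6 · 178 · 592 = 632256.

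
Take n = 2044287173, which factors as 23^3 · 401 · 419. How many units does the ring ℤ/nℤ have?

1945873600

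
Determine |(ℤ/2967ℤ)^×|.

2967 = 3 * 23 * 43.
φ(2967) = 2967 · (1 − 1/3) · (1 − 1/23) · (1 − 1/43)
       = 2967 · 1848/2967 = 1848.

1848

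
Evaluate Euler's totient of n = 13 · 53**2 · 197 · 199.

1283458176

φ(1431575951) = 1431575951 · (1 − 1/13) · (1 − 1/53) · (1 − 1/197) · (1 − 1/199)
       = 1431575951 · 24216192/27010867 = 1283458176.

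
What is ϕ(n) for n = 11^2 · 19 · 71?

138600

φ(11^2) = 11^2 − 11^1 = 121 − 11 = 110.
φ(19) = 19 − 1 = 18.
φ(71) = 71 − 1 = 70.
φ(163229) = 110 × 18 × 70 = 138600.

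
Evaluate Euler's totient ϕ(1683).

960

Factor 1683: 1683 = 3**2 · 11 · 17.
φ(1683) = 1683 · (1 − 1/3) · (1 − 1/11) · (1 − 1/17)
       = 1683 · 320/561 = 960.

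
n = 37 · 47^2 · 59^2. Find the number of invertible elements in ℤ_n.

266341104

φ(37) = 37 − 1 = 36.
φ(47^2) = 47^2 − 47^1 = 2209 − 47 = 2162.
φ(59^2) = 59^1·(59−1) = 59·58 = 3422.
Multiply: 36 · 2162 · 3422 = 266341104.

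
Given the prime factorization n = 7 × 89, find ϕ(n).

528

φ(7) = 7 − 1 = 6.
φ(89) = 89 − 1 = 88.
Since φ is multiplicative, φ(623) = 6 · 88 = 528.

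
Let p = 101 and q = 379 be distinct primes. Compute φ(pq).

37800

φ(n) = (p − 1)(q − 1) = (101−1)(379−1) = 100·378 = 37800.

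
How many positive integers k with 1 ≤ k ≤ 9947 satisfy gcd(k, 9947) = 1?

8232

Prime factorization: 9947 = 7^3 * 29.
φ(7^3) = 7^2·(7−1) = 49·6 = 294.
φ(29) = 29 − 1 = 28.
Multiply: 294 · 28 = 8232.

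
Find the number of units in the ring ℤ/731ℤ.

672

Factor 731: 731 = 17 * 43.
φ(17) = 17 − 1 = 16.
φ(43) = 43 − 1 = 42.
Multiply: 16 · 42 = 672.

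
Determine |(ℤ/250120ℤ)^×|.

89856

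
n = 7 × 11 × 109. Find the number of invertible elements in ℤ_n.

φ(7) = 7 − 1 = 6.
φ(11) = 11 − 1 = 10.
φ(109) = 109 − 1 = 108.
φ(8393) = 6 × 10 × 108 = 6480.

6480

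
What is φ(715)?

480

Factor 715: 715 = 5 * 11 * 13.
φ(715) = 715 · (1 − 1/5) · (1 − 1/11) · (1 − 1/13)
       = 715 · 480/715 = 480.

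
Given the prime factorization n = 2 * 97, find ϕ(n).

φ(2) = 2 − 1 = 1.
φ(97) = 97 − 1 = 96.
Multiply: 1 · 96 = 96.

96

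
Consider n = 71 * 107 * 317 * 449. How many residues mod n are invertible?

1050434560

φ(71) = 71 − 1 = 70.
φ(107) = 107 − 1 = 106.
φ(317) = 317 − 1 = 316.
φ(449) = 449 − 1 = 448.
Multiply: 70 · 106 · 316 · 448 = 1050434560.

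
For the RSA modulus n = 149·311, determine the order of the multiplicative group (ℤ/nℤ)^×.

φ(pq) = (p−1)(q−1) = 148 · 310 = 45880.

45880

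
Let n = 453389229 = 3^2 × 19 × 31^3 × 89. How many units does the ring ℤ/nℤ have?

274000320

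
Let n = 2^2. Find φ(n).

2

φ(2^2) = 2^2 − 2^1 = 4 − 2 = 2.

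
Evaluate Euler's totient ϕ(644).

264

Factor 644: 644 = 2^2 × 7 × 23.
φ(2^2) = 2^2 − 2^1 = 4 − 2 = 2.
φ(7) = 7 − 1 = 6.
φ(23) = 23 − 1 = 22.
Multiply: 2 · 6 · 22 = 264.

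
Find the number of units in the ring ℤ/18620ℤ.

Factor 18620: 18620 = 2^2 * 5 * 7^2 * 19.
φ(18620) = 18620 · (1 − 1/2) · (1 − 1/5) · (1 − 1/7) · (1 − 1/19)
       = 18620 · 432/1330 = 6048.

6048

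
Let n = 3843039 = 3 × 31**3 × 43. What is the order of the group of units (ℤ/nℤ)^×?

φ(3) = 3 − 1 = 2.
φ(31^3) = 31^3 − 31^2 = 29791 − 961 = 28830.
φ(43) = 43 − 1 = 42.
Since φ is multiplicative, φ(3843039) = 2 · 28830 · 42 = 2421720.

2421720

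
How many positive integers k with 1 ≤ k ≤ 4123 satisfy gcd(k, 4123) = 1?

Factor 4123: 4123 = 7 · 19 · 31.
φ(4123) = 4123 · (1 − 1/7) · (1 − 1/19) · (1 − 1/31)
       = 4123 · 3240/4123 = 3240.

3240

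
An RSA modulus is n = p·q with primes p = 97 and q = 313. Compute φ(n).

29952

φ(n) = (p − 1)(q − 1) = (97−1)(313−1) = 96·312 = 29952.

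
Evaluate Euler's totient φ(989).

Factor 989: 989 = 23 · 43.
φ(989) = 989 · (1 − 1/23) · (1 − 1/43)
       = 989 · 924/989 = 924.

924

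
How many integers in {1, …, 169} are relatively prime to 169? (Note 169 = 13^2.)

156

φ(169) = 169 · (1 − 1/13)
       = 169 · 12/13 = 156.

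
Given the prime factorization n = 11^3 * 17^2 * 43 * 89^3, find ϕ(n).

φ(11^3) = 11^2·(11−1) = 121·10 = 1210.
φ(17^2) = 17^2 − 17^1 = 289 − 17 = 272.
φ(43) = 43 − 1 = 42.
φ(89^3) = 89^3 − 89^2 = 704969 − 7921 = 697048.
Since φ is multiplicative, φ(11660424834553) = 1210 · 272 · 42 · 697048 = 9635322385920.

9635322385920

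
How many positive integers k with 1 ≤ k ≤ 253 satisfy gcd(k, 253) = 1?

220

253 = 11 · 23.
φ(253) = 253 · (1 − 1/11) · (1 − 1/23)
       = 253 · 220/253 = 220.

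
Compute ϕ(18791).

16632

First factor: 18791 = 19 · 23 · 43.
φ(18791) = 18791 · (1 − 1/19) · (1 − 1/23) · (1 − 1/43)
       = 18791 · 16632/18791 = 16632.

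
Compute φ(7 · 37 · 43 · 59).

526176

φ(7) = 7 − 1 = 6.
φ(37) = 37 − 1 = 36.
φ(43) = 43 − 1 = 42.
φ(59) = 59 − 1 = 58.
φ(657083) = 6 × 36 × 42 × 58 = 526176.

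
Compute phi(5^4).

φ(5^4) = 5^3·(5−1) = 125·4 = 500.

500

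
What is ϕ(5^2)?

20

φ(5^2) = 5^1·(5−1) = 5·4 = 20.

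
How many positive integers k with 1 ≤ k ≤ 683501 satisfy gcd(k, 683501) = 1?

508032

Prime factorization: 683501 = 7^2 · 13 · 29 · 37.
φ(683501) = 683501 · (1 − 1/7) · (1 − 1/13) · (1 − 1/29) · (1 − 1/37)
       = 683501 · 72576/97643 = 508032.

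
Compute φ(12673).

Factor 12673: 12673 = 19 × 23 × 29.
φ(19) = 19 − 1 = 18.
φ(23) = 23 − 1 = 22.
φ(29) = 29 − 1 = 28.
Multiply: 18 · 22 · 28 = 11088.

11088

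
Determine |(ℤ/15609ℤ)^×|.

Prime factorization: 15609 = 3 · 11**2 · 43.
φ(15609) = 15609 · (1 − 1/3) · (1 − 1/11) · (1 − 1/43)
       = 15609 · 840/1419 = 9240.

9240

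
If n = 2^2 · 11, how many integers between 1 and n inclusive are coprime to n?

φ(2^2) = 2^2 − 2^1 = 4 − 2 = 2.
φ(11) = 11 − 1 = 10.
Multiply: 2 · 10 = 20.

20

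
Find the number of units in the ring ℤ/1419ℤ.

Factor 1419: 1419 = 3 · 11 · 43.
φ(3) = 3 − 1 = 2.
φ(11) = 11 − 1 = 10.
φ(43) = 43 − 1 = 42.
Since φ is multiplicative, φ(1419) = 2 · 10 · 42 = 840.

840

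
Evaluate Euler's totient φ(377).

Factor 377: 377 = 13 · 29.
φ(377) = 377 · (1 − 1/13) · (1 − 1/29)
       = 377 · 336/377 = 336.

336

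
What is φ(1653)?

1653 = 3 * 19 * 29.
φ(3) = 3 − 1 = 2.
φ(19) = 19 − 1 = 18.
φ(29) = 29 − 1 = 28.
Since φ is multiplicative, φ(1653) = 2 · 18 · 28 = 1008.

1008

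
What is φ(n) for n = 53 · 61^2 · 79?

14844960

φ(53) = 53 − 1 = 52.
φ(61^2) = 61^2 − 61^1 = 3721 − 61 = 3660.
φ(79) = 79 − 1 = 78.
Multiply: 52 · 3660 · 78 = 14844960.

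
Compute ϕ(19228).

7920

Factor 19228: 19228 = 2^2 · 11 · 19 · 23.
φ(19228) = 19228 · (1 − 1/2) · (1 − 1/11) · (1 − 1/19) · (1 − 1/23)
       = 19228 · 3960/9614 = 7920.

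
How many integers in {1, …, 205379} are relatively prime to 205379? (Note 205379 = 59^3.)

φ(59^3) = 59^3 − 59^2 = 205379 − 3481 = 201898.

201898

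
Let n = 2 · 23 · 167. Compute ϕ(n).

3652

φ(7682) = 7682 · (1 − 1/2) · (1 − 1/23) · (1 − 1/167)
       = 7682 · 3652/7682 = 3652.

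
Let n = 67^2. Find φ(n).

φ(4489) = 4489 · (1 − 1/67)
       = 4489 · 66/67 = 4422.

4422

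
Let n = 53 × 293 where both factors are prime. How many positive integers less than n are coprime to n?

15184

φ(15529) = 15529 · (1 − 1/53) · (1 − 1/293)
       = 15529 · 15184/15529 = 15184.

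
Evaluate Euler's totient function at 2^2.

2

φ(2^2) = 2^1·(2−1) = 2·1 = 2.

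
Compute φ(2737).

First factor: 2737 = 7 * 17 * 23.
φ(7) = 7 − 1 = 6.
φ(17) = 17 − 1 = 16.
φ(23) = 23 − 1 = 22.
Multiply: 6 · 16 · 22 = 2112.

2112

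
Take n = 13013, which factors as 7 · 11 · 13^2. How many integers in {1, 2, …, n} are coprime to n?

9360

φ(13013) = 13013 · (1 − 1/7) · (1 − 1/11) · (1 − 1/13)
       = 13013 · 720/1001 = 9360.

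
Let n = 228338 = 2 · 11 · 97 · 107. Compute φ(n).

101760

φ(228338) = 228338 · (1 − 1/2) · (1 − 1/11) · (1 − 1/97) · (1 − 1/107)
       = 228338 · 101760/228338 = 101760.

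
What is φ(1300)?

Factor 1300: 1300 = 2^2 · 5^2 · 13.
φ(1300) = 1300 · (1 − 1/2) · (1 − 1/5) · (1 − 1/13)
       = 1300 · 48/130 = 480.

480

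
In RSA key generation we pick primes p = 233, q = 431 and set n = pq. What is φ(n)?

99760

φ(pq) = (p−1)(q−1) = 232 · 430 = 99760.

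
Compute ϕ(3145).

First factor: 3145 = 5 · 17 · 37.
φ(3145) = 3145 · (1 − 1/5) · (1 − 1/17) · (1 − 1/37)
       = 3145 · 2304/3145 = 2304.

2304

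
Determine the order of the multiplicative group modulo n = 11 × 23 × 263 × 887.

51069040

φ(11) = 11 − 1 = 10.
φ(23) = 23 − 1 = 22.
φ(263) = 263 − 1 = 262.
φ(887) = 887 − 1 = 886.
Since φ is multiplicative, φ(59020093) = 10 · 22 · 262 · 886 = 51069040.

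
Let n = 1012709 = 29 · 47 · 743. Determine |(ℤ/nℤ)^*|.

φ(29) = 29 − 1 = 28.
φ(47) = 47 − 1 = 46.
φ(743) = 743 − 1 = 742.
Multiply: 28 · 46 · 742 = 955696.

955696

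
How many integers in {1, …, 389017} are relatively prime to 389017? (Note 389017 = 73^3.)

383688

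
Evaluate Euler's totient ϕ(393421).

393421 = 7^3 × 31 × 37.
φ(393421) = 393421 · (1 − 1/7) · (1 − 1/31) · (1 − 1/37)
       = 393421 · 6480/8029 = 317520.

317520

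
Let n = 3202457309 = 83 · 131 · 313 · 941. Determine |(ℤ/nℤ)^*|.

3126364800

φ(3202457309) = 3202457309 · (1 − 1/83) · (1 − 1/131) · (1 − 1/313) · (1 − 1/941)
       = 3202457309 · 3126364800/3202457309 = 3126364800.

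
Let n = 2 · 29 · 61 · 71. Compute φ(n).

117600

φ(251198) = 251198 · (1 − 1/2) · (1 − 1/29) · (1 − 1/61) · (1 − 1/71)
       = 251198 · 117600/251198 = 117600.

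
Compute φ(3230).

1152

Factor 3230: 3230 = 2 · 5 · 17 · 19.
φ(3230) = 3230 · (1 − 1/2) · (1 − 1/5) · (1 − 1/17) · (1 − 1/19)
       = 3230 · 1152/3230 = 1152.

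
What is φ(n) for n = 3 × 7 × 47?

φ(3) = 3 − 1 = 2.
φ(7) = 7 − 1 = 6.
φ(47) = 47 − 1 = 46.
Since φ is multiplicative, φ(987) = 2 · 6 · 46 = 552.

552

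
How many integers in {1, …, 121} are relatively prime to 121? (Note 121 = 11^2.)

110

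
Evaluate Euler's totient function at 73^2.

φ(5329) = 5329 · (1 − 1/73)
       = 5329 · 72/73 = 5256.

5256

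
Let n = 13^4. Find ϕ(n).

φ(13^4) = 13^3·(13−1) = 2197·12 = 26364.

26364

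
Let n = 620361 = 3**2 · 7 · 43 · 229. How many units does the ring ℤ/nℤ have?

344736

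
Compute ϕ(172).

172 = 2^2 × 43.
φ(172) = 172 · (1 − 1/2) · (1 − 1/43)
       = 172 · 42/86 = 84.

84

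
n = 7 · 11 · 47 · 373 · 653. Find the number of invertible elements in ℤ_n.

φ(881476211) = 881476211 · (1 − 1/7) · (1 − 1/11) · (1 − 1/47) · (1 − 1/373) · (1 − 1/653)
       = 881476211 · 669421440/881476211 = 669421440.

669421440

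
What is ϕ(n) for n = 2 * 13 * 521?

6240

φ(13546) = 13546 · (1 − 1/2) · (1 − 1/13) · (1 − 1/521)
       = 13546 · 6240/13546 = 6240.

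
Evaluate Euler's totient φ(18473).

Factor 18473: 18473 = 7^2 * 13 * 29.
φ(7^2) = 7^2 − 7^1 = 49 − 7 = 42.
φ(13) = 13 − 1 = 12.
φ(29) = 29 − 1 = 28.
Multiply: 42 · 12 · 28 = 14112.

14112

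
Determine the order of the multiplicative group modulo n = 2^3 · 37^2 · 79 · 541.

224415360

φ(2^3) = 2^3 − 2^2 = 8 − 4 = 4.
φ(37^2) = 37^2 − 37^1 = 1369 − 37 = 1332.
φ(79) = 79 − 1 = 78.
φ(541) = 541 − 1 = 540.
Multiply: 4 · 1332 · 78 · 540 = 224415360.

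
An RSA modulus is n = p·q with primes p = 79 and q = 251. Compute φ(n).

φ(n) = (p − 1)(q − 1) = (79−1)(251−1) = 78·250 = 19500.

19500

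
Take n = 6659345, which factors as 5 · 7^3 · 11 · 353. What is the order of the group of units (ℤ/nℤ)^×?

4139520

φ(6659345) = 6659345 · (1 − 1/5) · (1 − 1/7) · (1 − 1/11) · (1 − 1/353)
       = 6659345 · 84480/135905 = 4139520.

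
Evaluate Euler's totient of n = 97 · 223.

21312

φ(21631) = 21631 · (1 − 1/97) · (1 − 1/223)
       = 21631 · 21312/21631 = 21312.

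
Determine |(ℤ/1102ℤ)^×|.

First factor: 1102 = 2 * 19 * 29.
φ(2) = 2 − 1 = 1.
φ(19) = 19 − 1 = 18.
φ(29) = 29 − 1 = 28.
Multiply: 1 · 18 · 28 = 504.

504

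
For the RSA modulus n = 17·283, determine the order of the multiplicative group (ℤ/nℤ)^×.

φ(4811) = 4811 · (1 − 1/17) · (1 − 1/283)
       = 4811 · 4512/4811 = 4512.

4512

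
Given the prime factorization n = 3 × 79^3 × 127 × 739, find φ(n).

φ(3) = 3 − 1 = 2.
φ(79^3) = 79^3 − 79^2 = 493039 − 6241 = 486798.
φ(127) = 127 − 1 = 126.
φ(739) = 739 − 1 = 738.
φ(138819567801) = 2 × 486798 × 126 × 738 = 90532744848.

90532744848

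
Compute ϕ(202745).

202745 = 5 · 23 · 41 · 43.
φ(202745) = 202745 · (1 − 1/5) · (1 − 1/23) · (1 − 1/41) · (1 − 1/43)
       = 202745 · 147840/202745 = 147840.

147840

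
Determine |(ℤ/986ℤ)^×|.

448

Prime factorization: 986 = 2 · 17 · 29.
φ(986) = 986 · (1 − 1/2) · (1 − 1/17) · (1 − 1/29)
       = 986 · 448/986 = 448.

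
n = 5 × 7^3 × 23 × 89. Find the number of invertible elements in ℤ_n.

φ(5) = 5 − 1 = 4.
φ(7^3) = 7^2·(7−1) = 49·6 = 294.
φ(23) = 23 − 1 = 22.
φ(89) = 89 − 1 = 88.
Multiply: 4 · 294 · 22 · 88 = 2276736.

2276736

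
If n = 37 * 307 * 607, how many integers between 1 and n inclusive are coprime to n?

φ(37) = 37 − 1 = 36.
φ(307) = 307 − 1 = 306.
φ(607) = 607 − 1 = 606.
Since φ is multiplicative, φ(6894913) = 36 · 306 · 606 = 6675696.

6675696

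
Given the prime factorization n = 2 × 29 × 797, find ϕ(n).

22288

φ(2) = 2 − 1 = 1.
φ(29) = 29 − 1 = 28.
φ(797) = 797 − 1 = 796.
Since φ is multiplicative, φ(46226) = 1 · 28 · 796 = 22288.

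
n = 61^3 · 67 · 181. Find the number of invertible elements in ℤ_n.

2652328800

φ(2752598587) = 2752598587 · (1 − 1/61) · (1 − 1/67) · (1 − 1/181)
       = 2752598587 · 712800/739747 = 2652328800.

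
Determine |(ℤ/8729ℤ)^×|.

7056

Factor 8729: 8729 = 7 · 29 · 43.
φ(8729) = 8729 · (1 − 1/7) · (1 − 1/29) · (1 − 1/43)
       = 8729 · 7056/8729 = 7056.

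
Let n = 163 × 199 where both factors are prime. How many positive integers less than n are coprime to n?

φ(pq) = (p−1)(q−1) = 162 · 198 = 32076.

32076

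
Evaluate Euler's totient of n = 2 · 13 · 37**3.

φ(2) = 2 − 1 = 1.
φ(13) = 13 − 1 = 12.
φ(37^3) = 37^3 − 37^2 = 50653 − 1369 = 49284.
Multiply: 1 · 12 · 49284 = 591408.

591408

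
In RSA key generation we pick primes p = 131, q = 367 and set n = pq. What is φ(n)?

47580

φ(pq) = (p−1)(q−1) = 130 · 366 = 47580.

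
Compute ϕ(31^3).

28830

φ(31^3) = 31^2·(31−1) = 961·30 = 28830.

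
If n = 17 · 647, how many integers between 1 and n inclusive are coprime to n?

φ(17) = 17 − 1 = 16.
φ(647) = 647 − 1 = 646.
Multiply: 16 · 646 = 10336.

10336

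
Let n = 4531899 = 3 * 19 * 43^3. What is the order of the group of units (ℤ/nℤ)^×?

φ(3) = 3 − 1 = 2.
φ(19) = 19 − 1 = 18.
φ(43^3) = 43^3 − 43^2 = 79507 − 1849 = 77658.
φ(4531899) = 2 × 18 × 77658 = 2795688.

2795688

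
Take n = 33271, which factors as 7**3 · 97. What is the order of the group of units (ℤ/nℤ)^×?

28224

φ(33271) = 33271 · (1 − 1/7) · (1 − 1/97)
       = 33271 · 576/679 = 28224.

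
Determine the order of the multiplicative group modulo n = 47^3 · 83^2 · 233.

160447693088

φ(166650138751) = 166650138751 · (1 − 1/47) · (1 − 1/83) · (1 − 1/233)
       = 166650138751 · 875104/908933 = 160447693088.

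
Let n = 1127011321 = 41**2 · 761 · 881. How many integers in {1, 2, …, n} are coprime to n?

1096832000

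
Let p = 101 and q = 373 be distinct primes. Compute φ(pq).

37200

φ(pq) = (p−1)(q−1) = 100 · 372 = 37200.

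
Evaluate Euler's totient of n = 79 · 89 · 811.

5559840

φ(5702141) = 5702141 · (1 − 1/79) · (1 − 1/89) · (1 − 1/811)
       = 5702141 · 5559840/5702141 = 5559840.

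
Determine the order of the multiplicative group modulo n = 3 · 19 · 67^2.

φ(3) = 3 − 1 = 2.
φ(19) = 19 − 1 = 18.
φ(67^2) = 67^2 − 67^1 = 4489 − 67 = 4422.
φ(255873) = 2 × 18 × 4422 = 159192.

159192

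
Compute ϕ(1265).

Prime factorization: 1265 = 5 × 11 × 23.
φ(5) = 5 − 1 = 4.
φ(11) = 11 − 1 = 10.
φ(23) = 23 − 1 = 22.
φ(1265) = 4 × 10 × 22 = 880.

880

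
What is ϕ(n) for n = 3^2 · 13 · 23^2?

φ(3^2) = 3^2 − 3^1 = 9 − 3 = 6.
φ(13) = 13 − 1 = 12.
φ(23^2) = 23^2 − 23^1 = 529 − 23 = 506.
Multiply: 6 · 12 · 506 = 36432.

36432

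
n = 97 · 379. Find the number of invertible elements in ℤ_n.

φ(97) = 97 − 1 = 96.
φ(379) = 379 − 1 = 378.
φ(36763) = 96 × 378 = 36288.

36288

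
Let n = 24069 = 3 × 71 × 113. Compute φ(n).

φ(24069) = 24069 · (1 − 1/3) · (1 − 1/71) · (1 − 1/113)
       = 24069 · 15680/24069 = 15680.

15680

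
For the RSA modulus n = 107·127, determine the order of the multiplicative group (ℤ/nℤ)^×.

φ(n) = (p − 1)(q − 1) = (107−1)(127−1) = 106·126 = 13356.

13356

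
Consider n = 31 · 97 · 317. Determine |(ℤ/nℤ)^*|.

910080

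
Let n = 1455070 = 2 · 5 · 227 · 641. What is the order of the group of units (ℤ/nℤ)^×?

φ(1455070) = 1455070 · (1 − 1/2) · (1 − 1/5) · (1 − 1/227) · (1 − 1/641)
       = 1455070 · 578560/1455070 = 578560.

578560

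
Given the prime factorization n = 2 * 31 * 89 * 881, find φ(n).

2323200

φ(2) = 2 − 1 = 1.
φ(31) = 31 − 1 = 30.
φ(89) = 89 − 1 = 88.
φ(881) = 881 − 1 = 880.
Multiply: 1 · 30 · 88 · 880 = 2323200.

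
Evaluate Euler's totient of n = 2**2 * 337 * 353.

236544

φ(475844) = 475844 · (1 − 1/2) · (1 − 1/337) · (1 − 1/353)
       = 475844 · 118272/237922 = 236544.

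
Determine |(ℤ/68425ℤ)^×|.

Prime factorization: 68425 = 5**2 · 7 · 17 · 23.
φ(68425) = 68425 · (1 − 1/5) · (1 − 1/7) · (1 − 1/17) · (1 − 1/23)
       = 68425 · 8448/13685 = 42240.

42240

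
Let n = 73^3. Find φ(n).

383688

φ(389017) = 389017 · (1 − 1/73)
       = 389017 · 72/73 = 383688.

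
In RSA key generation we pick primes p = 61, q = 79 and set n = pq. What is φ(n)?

φ(4819) = 4819 · (1 − 1/61) · (1 − 1/79)
       = 4819 · 4680/4819 = 4680.

4680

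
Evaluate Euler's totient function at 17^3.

4624

φ(17^3) = 17^2·(17−1) = 289·16 = 4624.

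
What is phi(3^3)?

φ(3^3) = 3^2·(3−1) = 9·2 = 18.

18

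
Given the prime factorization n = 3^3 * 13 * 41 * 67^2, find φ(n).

38206080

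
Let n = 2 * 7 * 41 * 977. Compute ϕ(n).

φ(560798) = 560798 · (1 − 1/2) · (1 − 1/7) · (1 − 1/41) · (1 − 1/977)
       = 560798 · 234240/560798 = 234240.

234240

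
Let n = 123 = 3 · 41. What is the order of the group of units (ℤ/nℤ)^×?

φ(3) = 3 − 1 = 2.
φ(41) = 41 − 1 = 40.
Since φ is multiplicative, φ(123) = 2 · 40 = 80.

80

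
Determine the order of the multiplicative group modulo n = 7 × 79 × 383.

φ(211799) = 211799 · (1 − 1/7) · (1 − 1/79) · (1 − 1/383)
       = 211799 · 178776/211799 = 178776.

178776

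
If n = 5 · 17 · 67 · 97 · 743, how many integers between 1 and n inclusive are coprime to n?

φ(410444345) = 410444345 · (1 − 1/5) · (1 − 1/17) · (1 − 1/67) · (1 − 1/97) · (1 − 1/743)
       = 410444345 · 300883968/410444345 = 300883968.

300883968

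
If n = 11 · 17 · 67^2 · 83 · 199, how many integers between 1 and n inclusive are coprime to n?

φ(11) = 11 − 1 = 10.
φ(17) = 17 − 1 = 16.
φ(67^2) = 67^2 − 67^1 = 4489 − 67 = 4422.
φ(83) = 83 − 1 = 82.
φ(199) = 199 − 1 = 198.
Multiply: 10 · 16 · 4422 · 82 · 198 = 11487294720.

11487294720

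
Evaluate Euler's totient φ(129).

Factor 129: 129 = 3 * 43.
φ(129) = 129 · (1 − 1/3) · (1 − 1/43)
       = 129 · 84/129 = 84.

84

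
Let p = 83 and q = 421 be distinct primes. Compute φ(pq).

34440

For distinct primes, φ(pq) = (p−1)(q−1) = 82 × 420 = 34440.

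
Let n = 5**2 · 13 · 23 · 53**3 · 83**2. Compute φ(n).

φ(5^2) = 5^2 − 5^1 = 25 − 5 = 20.
φ(13) = 13 − 1 = 12.
φ(23) = 23 − 1 = 22.
φ(53^3) = 53^3 − 53^2 = 148877 − 2809 = 146068.
φ(83^2) = 83^1·(83−1) = 83·82 = 6806.
φ(7666462056175) = 20 × 12 × 22 × 146068 × 6806 = 5249052906240.

5249052906240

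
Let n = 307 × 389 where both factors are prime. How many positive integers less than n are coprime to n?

118728

φ(pq) = (p−1)(q−1) = 306 · 388 = 118728.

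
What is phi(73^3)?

383688

φ(73^3) = 73^2·(73−1) = 5329·72 = 383688.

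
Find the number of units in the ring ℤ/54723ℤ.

32256

Factor 54723: 54723 = 3 × 17 × 29 × 37.
φ(54723) = 54723 · (1 − 1/3) · (1 − 1/17) · (1 − 1/29) · (1 − 1/37)
       = 54723 · 32256/54723 = 32256.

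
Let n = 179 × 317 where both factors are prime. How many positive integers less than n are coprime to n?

For distinct primes, φ(pq) = (p−1)(q−1) = 178 × 316 = 56248.

56248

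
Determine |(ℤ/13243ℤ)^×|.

11520

Factor 13243: 13243 = 17 · 19 · 41.
φ(13243) = 13243 · (1 − 1/17) · (1 − 1/19) · (1 − 1/41)
       = 13243 · 11520/13243 = 11520.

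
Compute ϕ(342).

108

Prime factorization: 342 = 2 · 3^2 · 19.
φ(2) = 2 − 1 = 1.
φ(3^2) = 3^1·(3−1) = 3·2 = 6.
φ(19) = 19 − 1 = 18.
φ(342) = 1 × 6 × 18 = 108.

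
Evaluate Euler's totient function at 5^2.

20

φ(5^2) = 5^1·(5−1) = 5·4 = 20.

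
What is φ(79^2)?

φ(79^2) = 79^2 − 79^1 = 6241 − 79 = 6162.

6162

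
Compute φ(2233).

1680

Factor 2233: 2233 = 7 * 11 * 29.
φ(2233) = 2233 · (1 − 1/7) · (1 − 1/11) · (1 − 1/29)
       = 2233 · 1680/2233 = 1680.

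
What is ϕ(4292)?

First factor: 4292 = 2^2 * 29 * 37.
φ(2^2) = 2^1·(2−1) = 2·1 = 2.
φ(29) = 29 − 1 = 28.
φ(37) = 37 − 1 = 36.
Multiply: 2 · 28 · 36 = 2016.

2016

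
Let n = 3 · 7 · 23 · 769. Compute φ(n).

φ(3) = 3 − 1 = 2.
φ(7) = 7 − 1 = 6.
φ(23) = 23 − 1 = 22.
φ(769) = 769 − 1 = 768.
φ(371427) = 2 × 6 × 22 × 768 = 202752.

202752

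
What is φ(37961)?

26880

Factor 37961: 37961 = 7 × 11 × 17 × 29.
φ(7) = 7 − 1 = 6.
φ(11) = 11 − 1 = 10.
φ(17) = 17 − 1 = 16.
φ(29) = 29 − 1 = 28.
Multiply: 6 · 10 · 16 · 28 = 26880.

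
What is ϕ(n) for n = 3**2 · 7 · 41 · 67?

95040

φ(3^2) = 3^1·(3−1) = 3·2 = 6.
φ(7) = 7 − 1 = 6.
φ(41) = 41 − 1 = 40.
φ(67) = 67 − 1 = 66.
Multiply: 6 · 6 · 40 · 66 = 95040.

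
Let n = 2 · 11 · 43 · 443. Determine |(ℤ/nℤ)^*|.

185640

φ(2) = 2 − 1 = 1.
φ(11) = 11 − 1 = 10.
φ(43) = 43 − 1 = 42.
φ(443) = 443 − 1 = 442.
Multiply: 1 · 10 · 42 · 442 = 185640.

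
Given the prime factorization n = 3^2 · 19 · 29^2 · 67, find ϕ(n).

φ(9635337) = 9635337 · (1 − 1/3) · (1 − 1/19) · (1 − 1/29) · (1 − 1/67)
       = 9635337 · 66528/110751 = 5787936.

5787936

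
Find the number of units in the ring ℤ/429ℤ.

240

Prime factorization: 429 = 3 · 11 · 13.
φ(3) = 3 − 1 = 2.
φ(11) = 11 − 1 = 10.
φ(13) = 13 − 1 = 12.
Multiply: 2 · 10 · 12 = 240.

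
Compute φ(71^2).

4970

φ(71^2) = 71^2 − 71^1 = 5041 − 71 = 4970.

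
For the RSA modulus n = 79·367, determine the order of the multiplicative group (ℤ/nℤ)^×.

φ(28993) = 28993 · (1 − 1/79) · (1 − 1/367)
       = 28993 · 28548/28993 = 28548.

28548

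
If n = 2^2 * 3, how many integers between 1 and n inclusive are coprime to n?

4

φ(2^2) = 2^1·(2−1) = 2·1 = 2.
φ(3) = 3 − 1 = 2.
Since φ is multiplicative, φ(12) = 2 · 2 = 4.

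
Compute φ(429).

First factor: 429 = 3 · 11 · 13.
φ(3) = 3 − 1 = 2.
φ(11) = 11 − 1 = 10.
φ(13) = 13 − 1 = 12.
Since φ is multiplicative, φ(429) = 2 · 10 · 12 = 240.

240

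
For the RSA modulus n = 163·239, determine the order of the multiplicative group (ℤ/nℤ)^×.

For distinct primes, φ(pq) = (p−1)(q−1) = 162 × 238 = 38556.

38556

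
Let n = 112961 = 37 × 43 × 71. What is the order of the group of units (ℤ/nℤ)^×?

φ(112961) = 112961 · (1 − 1/37) · (1 − 1/43) · (1 − 1/71)
       = 112961 · 105840/112961 = 105840.

105840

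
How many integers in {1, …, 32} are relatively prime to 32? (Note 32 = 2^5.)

16

φ(32) = 32 · (1 − 1/2)
       = 32 · 1/2 = 16.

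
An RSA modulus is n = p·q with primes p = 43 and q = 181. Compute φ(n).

7560

φ(7783) = 7783 · (1 − 1/43) · (1 − 1/181)
       = 7783 · 7560/7783 = 7560.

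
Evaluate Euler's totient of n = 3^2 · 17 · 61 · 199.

1140480

φ(3^2) = 3^1·(3−1) = 3·2 = 6.
φ(17) = 17 − 1 = 16.
φ(61) = 61 − 1 = 60.
φ(199) = 199 − 1 = 198.
Since φ is multiplicative, φ(1857267) = 6 · 16 · 60 · 198 = 1140480.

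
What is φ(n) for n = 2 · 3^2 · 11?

φ(198) = 198 · (1 − 1/2) · (1 − 1/3) · (1 − 1/11)
       = 198 · 20/66 = 60.

60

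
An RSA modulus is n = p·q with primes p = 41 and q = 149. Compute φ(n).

φ(41) = 41 − 1 = 40.
φ(149) = 149 − 1 = 148.
φ(6109) = 40 × 148 = 5920.

5920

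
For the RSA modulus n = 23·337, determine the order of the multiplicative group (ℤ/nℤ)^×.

7392

φ(pq) = (p−1)(q−1) = 22 · 336 = 7392.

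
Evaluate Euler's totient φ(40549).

36960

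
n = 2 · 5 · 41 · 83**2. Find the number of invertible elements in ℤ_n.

φ(2824490) = 2824490 · (1 − 1/2) · (1 − 1/5) · (1 − 1/41) · (1 − 1/83)
       = 2824490 · 13120/34030 = 1088960.

1088960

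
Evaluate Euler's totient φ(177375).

177375 = 3 · 5^3 · 11 · 43.
φ(3) = 3 − 1 = 2.
φ(5^3) = 5^3 − 5^2 = 125 − 25 = 100.
φ(11) = 11 − 1 = 10.
φ(43) = 43 − 1 = 42.
Multiply: 2 · 100 · 10 · 42 = 84000.

84000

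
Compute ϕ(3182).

3182 = 2 · 37 · 43.
φ(3182) = 3182 · (1 − 1/2) · (1 − 1/37) · (1 − 1/43)
       = 3182 · 1512/3182 = 1512.

1512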